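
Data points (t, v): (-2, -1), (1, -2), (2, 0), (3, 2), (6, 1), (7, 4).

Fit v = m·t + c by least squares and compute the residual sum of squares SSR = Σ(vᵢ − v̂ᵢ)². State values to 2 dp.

SSR = 8.35

Entries of AᵀA: Σt·t = 103, Σt = 17, Σ1 = 6.
Moment sums: Σt·v = 40, Σv = 4.
Determinant 103·6 − 17² = 329.
m = (40·6 − 17·4)/329 = 172/329; c = (103·4 − 17·40)/329 = -268/329.
Residuals: 283/329, -562/329, -76/329, 410/329, -435/329, 380/329; SSR = 2746/329.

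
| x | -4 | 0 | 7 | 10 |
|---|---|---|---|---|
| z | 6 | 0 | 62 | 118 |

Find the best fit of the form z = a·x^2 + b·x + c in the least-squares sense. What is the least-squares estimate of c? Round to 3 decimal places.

Forming MᵀM = [[12657, 1279, 165]; [1279, 165, 13]; [165, 13, 4]] and Mᵀz = [14934, 1590, 186]ᵀ gives MᵀM·[a, b, c]ᵀ = Mᵀz.
Solving the 3×3 system (Gaussian elimination) gives a = 22767/23786, b = 53205/23786, c = -429/1699.

c = -0.253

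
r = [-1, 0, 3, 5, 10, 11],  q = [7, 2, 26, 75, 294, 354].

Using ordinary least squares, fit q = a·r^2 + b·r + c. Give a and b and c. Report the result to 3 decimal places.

a = 2.965, b = -0.597, c = 2.594

Entries of MᵀM: Σr^2·r^2 = 25348, Σr^2·r = 2482, Σr^2 = 256, Σr·r = 256, Σr = 28, Σ1 = 6.
And Σr^2·q = 74350, Σr·q = 7280, Σq = 758.
Inverting the 3×3 Gram matrix, [a, b, c]ᵀ = [25790/8697, -5189/8697, 7521/2899]ᵀ.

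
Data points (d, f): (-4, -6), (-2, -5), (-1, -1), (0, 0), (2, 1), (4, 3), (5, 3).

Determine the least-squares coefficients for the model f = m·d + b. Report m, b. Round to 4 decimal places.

m = 1.0493, b = -1.3139

Normal-equation sums: Σd·d = 66, Σd = 4, Σ1 = 7.
And Σd·f = 64, Σf = -5.
Eliminating b: 7·(row 1) − 4·(row 2) gives 446·m = 7·64 − 4·(-5) = 468, so m = 234/223.
Then b = ((-5) − 4·(234/223))/7 = -293/223.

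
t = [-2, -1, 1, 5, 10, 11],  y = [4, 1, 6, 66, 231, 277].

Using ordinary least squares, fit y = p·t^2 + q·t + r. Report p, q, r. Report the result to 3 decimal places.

The normal system XᵀX·[p, q, r]ᵀ = Xᵀy is [[25284, 2448, 252]; [2448, 252, 24]; [252, 24, 6]]·[p, q, r]ᵀ = [58290, 5684, 585]ᵀ.
Solving the 3×3 system (Gaussian elimination) gives p = 618/305, q = 500/183, r = 2689/1830.

p = 2.026, q = 2.732, r = 1.469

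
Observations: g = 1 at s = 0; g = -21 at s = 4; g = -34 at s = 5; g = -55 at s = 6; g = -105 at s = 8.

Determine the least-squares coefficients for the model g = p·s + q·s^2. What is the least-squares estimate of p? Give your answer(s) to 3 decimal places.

Entries of XᵀX: Σs·s = 141, Σs·s^2 = 917, Σs^2·s^2 = 6273.
Right-hand side: Σs·g = -1424, Σs^2·g = -9886.
Normal equations: [[141, 917]; [917, 6273]]·[p, q]ᵀ = [-1424, -9886]ᵀ.
Eliminating q: 6273·(row 1) − 917·(row 2) gives 43604·p = 6273·(-1424) − 917·(-9886) = 132710, so p = 66355/21802.
Then q = ((-9886) − 917·(66355/21802))/6273 = -44059/21802.

p = 3.044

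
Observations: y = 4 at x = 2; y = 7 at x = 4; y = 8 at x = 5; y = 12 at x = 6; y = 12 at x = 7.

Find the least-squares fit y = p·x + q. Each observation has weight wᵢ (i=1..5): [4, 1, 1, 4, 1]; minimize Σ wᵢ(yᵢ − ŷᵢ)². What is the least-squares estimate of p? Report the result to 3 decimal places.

Forming MᵀWM = [[250, 48]; [48, 11]] and MᵀWy = [472, 91]ᵀ gives MᵀWM·[p, q]ᵀ = MᵀWy.
Δ = 250·11 − 48² = 446.
p = (472·11 − 48·91)/446 = 412/223; q = (250·91 − 48·472)/446 = 47/223.

p = 1.848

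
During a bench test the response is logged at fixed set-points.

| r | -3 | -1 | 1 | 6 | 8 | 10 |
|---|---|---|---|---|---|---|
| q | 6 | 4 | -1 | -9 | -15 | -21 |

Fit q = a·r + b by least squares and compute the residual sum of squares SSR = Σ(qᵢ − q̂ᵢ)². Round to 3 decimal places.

SSR = 9.738

The normal equations are: 211·a + 21·b = -407;  21·a + 6·b = -36.
(Σr·r = 211, Σr = 21, Σ1 = 6, Σr·q = -407, Σq = -36.)
Δ = 211·6 − 21² = 825.
a = ((-407)·6 − 21·(-36))/825 = -562/275; b = (211·(-36) − 21·(-407))/825 = 317/275.
Residuals: -353/275, 221/275, -6/55, 116/55, 54/275, -472/275; SSR = 2678/275.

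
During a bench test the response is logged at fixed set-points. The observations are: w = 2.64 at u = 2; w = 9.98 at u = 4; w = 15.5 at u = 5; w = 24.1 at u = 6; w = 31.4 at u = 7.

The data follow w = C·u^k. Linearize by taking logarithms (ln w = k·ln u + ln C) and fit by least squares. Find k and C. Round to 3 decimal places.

k = 1.988, C = 0.654

Linearized form: ln w = k·ln u + ln C. From the 5 transformed points,
Σln u = 7.4265, Σ(ln u)² = 11.9895, Σln w = 12.6412, Σln u·ln w = 20.6823.
Equations: 11.9895·k + 7.4265·ln C = 20.6823;  7.4265·k + 5·ln C = 12.6412.
Δ = 11.9895·5 − (7.4265)² = 4.7940; k = (20.6823·5 − 7.4265·12.6412)/4.7940 = 1.98811, ln C = (11.9895·12.6412 − 7.4265·20.6823)/4.7940 = -0.42472, so C = exp(-0.42472) = 0.65396.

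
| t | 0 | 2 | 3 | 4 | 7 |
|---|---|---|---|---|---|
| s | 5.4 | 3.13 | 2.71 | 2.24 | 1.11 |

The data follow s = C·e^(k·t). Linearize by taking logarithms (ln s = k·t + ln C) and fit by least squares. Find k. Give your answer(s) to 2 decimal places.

k = -0.22

Linearized form: ln s = k·t + ln C. From the 5 transformed points,
Over the data: Σt = 16.0000, Σ(t)² = 78.0000, Σln s = 4.7352, Σt·ln s = 9.2293.
Normal system: [[78.0000, 16.0000]; [16.0000, 5]]·[k, ln C]ᵀ = [9.2293, 4.7352]ᵀ.
Solving (det = 134.0000): k = -0.22102, ln C = 1.65431.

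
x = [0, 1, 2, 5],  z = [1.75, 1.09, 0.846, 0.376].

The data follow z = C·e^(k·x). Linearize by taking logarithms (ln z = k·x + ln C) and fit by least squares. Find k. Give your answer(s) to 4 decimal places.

With ln zᵢ as the transformed response and xᵢ as the regressor:
Σx = 8.0000, Σ(x)² = 30.0000, Σln z = -0.4996, Σx·ln z = -5.1391.
Equations: 30.0000·k + 8.0000·ln C = -5.1391;  8.0000·k + 4·ln C = -0.4996.
Δ = 30.0000·4 − (8.0000)² = 56.0000; k = (-5.1391·4 − 8.0000·-0.4996)/56.0000 = -0.29571, ln C = (30.0000·-0.4996 − 8.0000·-5.1391)/56.0000 = 0.46651.

k = -0.2957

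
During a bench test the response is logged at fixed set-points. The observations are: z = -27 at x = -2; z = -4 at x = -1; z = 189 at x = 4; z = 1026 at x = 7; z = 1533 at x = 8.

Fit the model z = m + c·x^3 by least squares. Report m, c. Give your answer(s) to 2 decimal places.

m = -2.29, c = 3.00

Compute the Gram sums: Σ1 = 5, Σx^3 = 910, Σx^3·x^3 = 383954.
For Aᵀz: Σz = 2717, Σx^3·z = 1149130.
So AᵀA·[m, c]ᵀ = Aᵀz: [[5, 910]; [910, 383954]]·[m, c]ᵀ = [2717, 1149130]ᵀ.
Δ = 5·383954 − 910² = 1091670.
m = (2717·383954 − 910·1149130)/1091670 = -417547/181945; c = (5·1149130 − 910·2717)/1091670 = 109106/36389.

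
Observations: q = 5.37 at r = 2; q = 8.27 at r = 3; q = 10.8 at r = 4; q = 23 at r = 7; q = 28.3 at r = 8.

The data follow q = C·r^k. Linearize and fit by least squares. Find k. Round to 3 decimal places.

k = 1.200

Linearized form: ln q = k·ln r + ln C. From the 5 transformed points,
Sums: Σln r = 7.2034, Σ(ln r)² = 11.7199, Σln q = 12.6514, Σln r·ln q = 19.8375.
Normal system: [[11.7199, 7.2034]; [7.2034, 5]]·[k, ln C]ᵀ = [19.8375, 12.6514]ᵀ.
Solving (det = 6.7102): k = 1.20031, ln C = 0.80101.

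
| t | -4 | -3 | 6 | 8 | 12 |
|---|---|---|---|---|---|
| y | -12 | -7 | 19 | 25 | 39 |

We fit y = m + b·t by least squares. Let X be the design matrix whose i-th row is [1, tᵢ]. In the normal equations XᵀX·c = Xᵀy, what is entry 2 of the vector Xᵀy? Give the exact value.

Entry 2 ↔ basis t, so (Xᵀy)_{2} = Σᵢ (t)·yᵢ = (-4)·(-12) + (-3)·(-7) + (6)·(19) + (8)·(25) + (12)·(39) = 851.

851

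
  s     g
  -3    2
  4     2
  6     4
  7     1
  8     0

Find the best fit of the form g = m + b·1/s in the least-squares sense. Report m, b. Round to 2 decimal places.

Entries of AᵀA: Σ1 = 5, Σ1/s = 59/168, Σ1/s·1/s = 6701/28224.
For Aᵀg: Σg = 9, Σ1/s·g = 9/14.
So AᵀA·[m, b]ᵀ = Aᵀg: [[5, 59/168]; [59/168, 6701/28224]]·[m, b]ᵀ = [9, 9/14]ᵀ.
Determinant 5·(6701/28224) − (59/168)² = 417/392.
m = (9·(6701/28224) − (59/168)·(9/14))/(417/392) = 5993/3336; b = (5·(9/14) − (59/168)·9)/(417/392) = 7/139.

m = 1.80, b = 0.05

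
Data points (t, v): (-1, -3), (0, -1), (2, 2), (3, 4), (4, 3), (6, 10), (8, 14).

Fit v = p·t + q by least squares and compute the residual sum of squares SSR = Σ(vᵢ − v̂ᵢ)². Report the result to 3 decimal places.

Sums needed: Σt·t = 130, Σt = 22, Σ1 = 7.
Right-hand side: Σt·v = 203, Σv = 29.
Normal equations: [[130, 22]; [22, 7]]·[p, q]ᵀ = [203, 29]ᵀ.
Eliminating q: 7·(row 1) − 22·(row 2) gives 426·p = 7·203 − 22·29 = 783, so p = 261/142.
Then q = (29 − 22·(261/142))/7 = -116/71.
Residuals: 67/142, 45/71, -3/71, 17/142, -193/71, 43/71, 66/71; SSR = 1315/142.

SSR = 9.261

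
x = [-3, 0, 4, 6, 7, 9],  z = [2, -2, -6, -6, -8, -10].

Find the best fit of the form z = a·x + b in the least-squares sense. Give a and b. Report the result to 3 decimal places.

a = -0.943, b = -1.384

AᵀA·[a, b]ᵀ = Aᵀz reads: 191·a + 23·b = -212;  23·a + 6·b = -30.
(Σx·x = 191, Σx = 23, Σ1 = 6, Σx·z = -212, Σz = -30.)
Δ = 191·6 − 23² = 617.
a = ((-212)·6 − 23·(-30))/617 = -582/617; b = (191·(-30) − 23·(-212))/617 = -854/617.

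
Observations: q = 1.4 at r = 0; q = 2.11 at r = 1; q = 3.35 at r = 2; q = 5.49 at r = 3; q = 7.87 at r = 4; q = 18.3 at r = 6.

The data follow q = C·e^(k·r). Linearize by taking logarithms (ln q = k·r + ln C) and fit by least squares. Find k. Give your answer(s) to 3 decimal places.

k = 0.431

Let Y = ln q. Fitting Y = k·r + ln C by least squares:
Σr = 16.0000, Σ(r)² = 66.0000, Σln q = 8.9650, Σr·ln q = 33.9670.
Equations: 66.0000·k + 16.0000·ln C = 33.9670;  16.0000·k + 6·ln C = 8.9650.
Slope k = (n·Σr·ln q − Σr·Σln q)/(n·Σ(r)² − (Σr)²) = (6·33.9670 − 16.0000·8.9650)/140.0000 = 0.43116; ln C = (Σln q − k·Σr)/n = 0.34441.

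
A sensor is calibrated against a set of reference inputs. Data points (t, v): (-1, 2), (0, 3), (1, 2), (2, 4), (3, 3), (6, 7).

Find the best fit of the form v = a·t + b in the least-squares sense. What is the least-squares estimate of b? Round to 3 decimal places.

b = 2.281

With design matrix M, MᵀM = [[51, 11]; [11, 6]] and Mᵀv = [59, 21]ᵀ.
Determinant 51·6 − 11² = 185.
a = (59·6 − 11·21)/185 = 123/185; b = (51·21 − 11·59)/185 = 422/185.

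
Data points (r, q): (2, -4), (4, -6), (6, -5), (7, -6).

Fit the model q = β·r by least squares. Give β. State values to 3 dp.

β = -0.990

The normal equations are: 105·β = -104.
Hence β = -104 / 105 ≈ -0.990476.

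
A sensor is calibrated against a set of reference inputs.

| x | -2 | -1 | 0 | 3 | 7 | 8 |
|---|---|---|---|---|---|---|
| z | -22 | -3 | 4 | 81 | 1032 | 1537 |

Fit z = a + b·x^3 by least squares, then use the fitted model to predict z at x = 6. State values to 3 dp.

Setting ∂/∂a … = 0 gives: 6·a + 873·b = 2629;  873·a + 380587·b = 1143286.
Δ = 6·380587 − 873² = 1521393.
a = (2629·380587 − 873·1143286)/1521393 = 2474545/1521393; b = (6·1143286 − 873·2629)/1521393 = 1521533/507131.
At x = 6: ẑ = (2474545/1521393)·(1) + (1521533/507131)·(216) = 988427929/1521393.

ẑ = 649.686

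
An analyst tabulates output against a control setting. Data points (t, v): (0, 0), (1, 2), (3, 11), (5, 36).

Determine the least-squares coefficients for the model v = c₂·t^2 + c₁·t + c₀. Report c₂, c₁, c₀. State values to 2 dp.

c₂ = 1.67, c₁ = -1.28, c₀ = 0.56

Compute the Gram sums: Σt^2·t^2 = 707, Σt^2·t = 153, Σt^2 = 35, Σt·t = 35, Σt = 9, Σ1 = 4.
For Aᵀv: Σt^2·v = 1001, Σt·v = 215, Σv = 49.
Row-reducing yields c₂ = 663/398, c₁ = -511/398, c₀ = 112/199.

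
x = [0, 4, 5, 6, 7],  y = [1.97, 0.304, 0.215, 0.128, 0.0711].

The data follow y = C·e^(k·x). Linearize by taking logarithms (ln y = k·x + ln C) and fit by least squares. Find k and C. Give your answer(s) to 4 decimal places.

k = -0.4655, C = 2.0103

With ln yᵢ as the transformed response and xᵢ as the regressor:
Σx = 22.0000, Σ(x)² = 126.0000, Σln y = -6.7492, Σx·ln y = -43.2885.
Equations: 126.0000·k + 22.0000·ln C = -43.2885;  22.0000·k + 5·ln C = -6.7492.
Solving (det = 146.0000): k = -0.46548, ln C = 0.69827, so C = exp(0.69827) = 2.01028.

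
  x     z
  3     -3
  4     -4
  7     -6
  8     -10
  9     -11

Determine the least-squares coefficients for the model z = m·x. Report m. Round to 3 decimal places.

m = -1.123

Compute the Gram sums: Σx·x = 219.
For Mᵀz: Σx·z = -246.
m = (-246)/219 = -1.12329.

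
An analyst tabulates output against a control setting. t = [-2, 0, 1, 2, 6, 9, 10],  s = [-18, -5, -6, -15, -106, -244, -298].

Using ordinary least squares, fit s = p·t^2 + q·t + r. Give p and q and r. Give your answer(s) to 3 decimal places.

From the data, Σt^2·t^2 = 17890, Σt^2·t = 1946, Σt^2 = 226, Σt·t = 226, Σt = 26, Σ1 = 7.
Moment sums: Σt^2·s = -53518, Σt·s = -5812, Σs = -692.
Solving the 3×3 system (Gaussian elimination) gives p = -261283/85512, q = 92119/85512, r = -44990/10689.

p = -3.056, q = 1.077, r = -4.209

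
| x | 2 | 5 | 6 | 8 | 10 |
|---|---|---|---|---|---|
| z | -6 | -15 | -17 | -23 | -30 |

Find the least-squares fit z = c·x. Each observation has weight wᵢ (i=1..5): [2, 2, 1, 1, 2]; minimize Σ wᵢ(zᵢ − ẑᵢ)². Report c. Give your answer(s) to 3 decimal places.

c = -2.961

Entries of MᵀWM: Σwᵢ·x·x = 358.
For MᵀWz: Σwᵢ·x·z = -1060.
MᵀWM·[c]ᵀ = MᵀWz becomes [[358]]·[c]ᵀ = [-1060]ᵀ.
c = (-1060)/358 = -2.96089.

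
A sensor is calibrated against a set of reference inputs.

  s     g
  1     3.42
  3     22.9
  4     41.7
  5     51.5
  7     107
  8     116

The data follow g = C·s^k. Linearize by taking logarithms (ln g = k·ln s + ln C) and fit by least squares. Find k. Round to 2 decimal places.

Linearized form: ln g = k·ln s + ln C. From the 6 transformed points,
Σln s = 8.1197, Σ(ln s)² = 13.8297, Σln g = 21.4593, Σln s·ln g = 33.9329.
Equations: 13.8297·k + 8.1197·ln C = 33.9329;  8.1197·k + 6·ln C = 21.4593.
Solving (det = 17.0487): k = 1.72182, ln C = 1.24644.

k = 1.72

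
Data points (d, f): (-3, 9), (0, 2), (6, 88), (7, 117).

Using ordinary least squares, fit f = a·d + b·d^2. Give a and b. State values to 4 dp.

Compute the Gram sums: Σd·d = 94, Σd·d^2 = 532, Σd^2·d^2 = 3778.
Moment sums: Σd·f = 1320, Σd^2·f = 8982.
Normal equations: [[94, 532]; [532, 3778]]·[a, b]ᵀ = [1320, 8982]ᵀ.
Determinant 94·3778 − 532² = 72108.
a = (1320·3778 − 532·8982)/72108 = 17378/6009; b = (94·8982 − 532·1320)/72108 = 11839/6009.

a = 2.8920, b = 1.9702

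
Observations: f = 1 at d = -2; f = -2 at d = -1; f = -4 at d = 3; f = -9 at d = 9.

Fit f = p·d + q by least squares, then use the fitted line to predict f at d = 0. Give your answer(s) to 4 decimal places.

f̂ = -1.6488

The normal equations are: 95·p + 9·q = -93;  9·p + 4·q = -14.
Δ = 95·4 − 9² = 299.
p = ((-93)·4 − 9·(-14))/299 = -246/299; q = (95·(-14) − 9·(-93))/299 = -493/299.
At d = 0: f̂ = (-246/299)·(0) + (-493/299)·(1) = -493/299.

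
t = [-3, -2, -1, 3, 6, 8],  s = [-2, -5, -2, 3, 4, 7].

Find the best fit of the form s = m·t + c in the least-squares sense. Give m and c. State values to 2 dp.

m = 0.95, c = -0.91

Setting ∂/∂m … = 0 gives: 123·m + 11·c = 107;  11·m + 6·c = 5.
Eliminating c: 6·(row 1) − 11·(row 2) gives 617·m = 6·107 − 11·5 = 587, so m = 587/617.
Then c = (5 − 11·(587/617))/6 = -562/617.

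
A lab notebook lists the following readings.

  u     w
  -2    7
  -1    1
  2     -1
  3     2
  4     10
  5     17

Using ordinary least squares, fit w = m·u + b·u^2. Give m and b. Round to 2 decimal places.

m = -1.73, b = 1.00

Normal-equation sums: Σu·u = 59, Σu·u^2 = 215, Σu^2·u^2 = 995.
Moment sums: Σu·w = 114, Σu^2·w = 628.
AᵀA·[m, b]ᵀ = Aᵀw becomes [[59, 215]; [215, 995]]·[m, b]ᵀ = [114, 628]ᵀ.
Eliminating b: 995·(row 1) − 215·(row 2) gives 12480·m = 995·114 − 215·628 = -21590, so m = -2159/1248.
Then b = (628 − 215·(-2159/1248))/995 = 6271/6240.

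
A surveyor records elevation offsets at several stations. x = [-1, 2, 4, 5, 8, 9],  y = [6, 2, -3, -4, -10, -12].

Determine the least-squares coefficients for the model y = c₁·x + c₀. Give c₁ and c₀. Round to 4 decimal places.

Normal-equation sums: Σx·x = 191, Σx = 27, Σ1 = 6.
Right-hand side: Σx·y = -222, Σy = -21.
Determinant 191·6 − 27² = 417.
c₁ = ((-222)·6 − 27·(-21))/417 = -255/139; c₀ = (191·(-21) − 27·(-222))/417 = 661/139.

c₁ = -1.8345, c₀ = 4.7554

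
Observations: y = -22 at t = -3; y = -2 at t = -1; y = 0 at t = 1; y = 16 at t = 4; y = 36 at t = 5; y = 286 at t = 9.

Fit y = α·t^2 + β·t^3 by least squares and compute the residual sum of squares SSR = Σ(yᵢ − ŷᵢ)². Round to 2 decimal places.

Sums needed: Σt^2·t^2 = 7525, Σt^2·t^3 = 62955, Σt^3·t^3 = 551893.
Right-hand side: Σt^2·y = 24122, Σt^3·y = 214614.
Normal equations: [[7525, 62955]; [62955, 551893]]·[α, β]ᵀ = [24122, 214614]ᵀ.
Eliminating β: 551893·(row 1) − 62955·(row 2) gives 189662800·α = 551893·24122 − 62955·214614 = -198261424, so α = -12391339/11853925.
Then β = (214614 − 62955·(-12391339/11853925))/551893 = 1204623/2370785.
Residuals: 13359806/11853925, -5293396/11853925, 6368224/11853925, 2444864/11853925, -654584/474157, 3070174/11853925; SSR = 44733048/11853925.

SSR = 3.77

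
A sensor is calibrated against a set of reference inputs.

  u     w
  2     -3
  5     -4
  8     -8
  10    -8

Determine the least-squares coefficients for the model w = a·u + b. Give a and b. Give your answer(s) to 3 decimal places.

The normal system MᵀM·[a, b]ᵀ = Mᵀw is [[193, 25]; [25, 4]]·[a, b]ᵀ = [-170, -23]ᵀ.
Determinant 193·4 − 25² = 147.
a = ((-170)·4 − 25·(-23))/147 = -5/7; b = (193·(-23) − 25·(-170))/147 = -9/7.

a = -0.714, b = -1.286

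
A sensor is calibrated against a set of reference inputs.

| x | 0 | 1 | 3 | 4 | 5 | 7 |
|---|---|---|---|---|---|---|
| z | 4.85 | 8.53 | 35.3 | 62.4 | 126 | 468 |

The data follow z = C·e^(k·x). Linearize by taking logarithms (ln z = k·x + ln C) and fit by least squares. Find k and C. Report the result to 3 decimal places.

With ln zᵢ as the transformed response and xᵢ as the regressor:
Over the data: Σx = 20.0000, Σ(x)² = 100.0000, Σln z = 22.4048, Σx·ln z = 96.5902.
Normal system: [[100.0000, 20.0000]; [20.0000, 6]]·[k, ln C]ᵀ = [96.5902, 22.4048]ᵀ.
Δ = 100.0000·6 − (20.0000)² = 200.0000; k = (96.5902·6 − 20.0000·22.4048)/200.0000 = 0.65723, ln C = (100.0000·22.4048 − 20.0000·96.5902)/200.0000 = 1.54336, so C = exp(1.54336) = 4.68031.

k = 0.657, C = 4.680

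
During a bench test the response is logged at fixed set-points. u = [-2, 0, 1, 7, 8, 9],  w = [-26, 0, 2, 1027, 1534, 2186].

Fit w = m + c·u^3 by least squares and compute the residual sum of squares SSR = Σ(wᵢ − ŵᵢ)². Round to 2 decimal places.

SSR = 3.13

The normal equations are: 6·m + 1577·c = 4723;  1577·m + 911299·c = 2731473.
Δ = 6·911299 − 1577² = 2980865.
m = (4723·911299 − 1577·2731473)/2980865 = -3467744/2980865; c = (6·2731473 − 1577·4723)/2980865 = 8940667/2980865.
Residuals: -501882/596173, 3467744/2980865, 488807/2980865, -1832682/2980865, -301370/596173, 1892391/2980865; SSR = 9316686/2980865.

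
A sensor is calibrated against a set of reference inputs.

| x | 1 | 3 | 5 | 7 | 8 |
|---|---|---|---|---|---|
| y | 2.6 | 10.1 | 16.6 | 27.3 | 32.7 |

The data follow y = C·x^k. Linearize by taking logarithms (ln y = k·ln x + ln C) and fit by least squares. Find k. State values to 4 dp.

With ln yᵢ as the transformed response and ln xᵢ as the regressor:
Σln x = 6.7334, Σ(ln x)² = 11.9079, Σln y = 12.8717, Σln x·ln y = 20.7488.
Equations: 11.9079·k + 6.7334·ln C = 20.7488;  6.7334·k + 5·ln C = 12.8717.
Slope k = (n·Σln x·ln y − Σln x·Σln y)/(n·Σ(ln x)² − (Σln x)²) = (5·20.7488 − 6.7334·12.8717)/14.2007 = 1.20232; ln C = (Σln y − k·Σln x)/n = 0.95520.

k = 1.2023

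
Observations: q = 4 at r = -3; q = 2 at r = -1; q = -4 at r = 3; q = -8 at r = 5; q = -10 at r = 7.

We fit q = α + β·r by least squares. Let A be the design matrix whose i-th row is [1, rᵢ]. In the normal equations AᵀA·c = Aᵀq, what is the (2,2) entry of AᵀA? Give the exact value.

Row 2 ↔ basis r, column 2 ↔ basis r, so (AᵀA)_{2,2} = Σᵢ (r)·(r) = (-3)·(-3) + (-1)·(-1) + (3)·(3) + (5)·(5) + (7)·(7) = 93.

93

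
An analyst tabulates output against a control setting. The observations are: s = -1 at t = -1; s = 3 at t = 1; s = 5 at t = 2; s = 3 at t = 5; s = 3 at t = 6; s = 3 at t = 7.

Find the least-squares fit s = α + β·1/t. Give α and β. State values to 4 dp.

AᵀA·[α, β]ᵀ = Aᵀs reads: 6·α + (106/105)·β = 16;  (106/105)·α + (51557/22050)·β = 281/35.
Δ = 6·(51557/22050) − (106/105)² = 28687/2205.
α = (16·(51557/22050) − (106/105)·(281/35))/(28687/2205) = 323098/143435; β = (6·(281/35) − (106/105)·16)/(28687/2205) = 70602/28687.

α = 2.2526, β = 2.4611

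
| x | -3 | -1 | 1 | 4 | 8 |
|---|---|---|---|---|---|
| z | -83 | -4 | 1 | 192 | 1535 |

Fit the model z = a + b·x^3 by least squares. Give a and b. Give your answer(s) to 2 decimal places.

a = -1.31, b = 3.00

Entries of AᵀA: Σ1 = 5, Σx^3 = 549, Σx^3·x^3 = 266971.
Right-hand side: Σz = 1641, Σx^3·z = 800454.
So AᵀA·[a, b]ᵀ = Aᵀz: [[5, 549]; [549, 266971]]·[a, b]ᵀ = [1641, 800454]ᵀ.
Determinant 5·266971 − 549² = 1033454.
a = (1641·266971 − 549·800454)/1033454 = -1349835/1033454; b = (5·800454 − 549·1641)/1033454 = 3101361/1033454.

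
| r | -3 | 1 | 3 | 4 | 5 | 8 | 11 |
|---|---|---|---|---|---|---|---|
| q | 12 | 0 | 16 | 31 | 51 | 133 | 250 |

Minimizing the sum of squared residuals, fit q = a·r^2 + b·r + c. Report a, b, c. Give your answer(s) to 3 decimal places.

a = 2.030, b = 0.772, c = -3.807

The normal equations are: 19781·a + 2033·b + 245·c = 40785;  2033·a + 245·b + 29·c = 4205;  245·a + 29·b + 7·c = 493.
Inverting the 3×3 Gram matrix, [a, b, c]ᵀ = [322171/158736, 122603/158736, -100727/26456]ᵀ.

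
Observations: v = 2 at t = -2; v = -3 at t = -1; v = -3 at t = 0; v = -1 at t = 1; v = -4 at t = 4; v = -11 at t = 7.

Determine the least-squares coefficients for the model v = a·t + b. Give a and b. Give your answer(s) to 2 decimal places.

With design matrix M, MᵀM = [[71, 9]; [9, 6]] and Mᵀv = [-95, -20]ᵀ.
Δ = 71·6 − 9² = 345.
a = ((-95)·6 − 9·(-20))/345 = -26/23; b = (71·(-20) − 9·(-95))/345 = -113/69.

a = -1.13, b = -1.64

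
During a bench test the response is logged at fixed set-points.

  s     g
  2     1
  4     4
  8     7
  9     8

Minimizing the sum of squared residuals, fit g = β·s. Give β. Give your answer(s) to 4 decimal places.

β = 0.8848

XᵀX·[β]ᵀ = Xᵀg reads: 165·β = 146.
β = 146/165 = 0.884848.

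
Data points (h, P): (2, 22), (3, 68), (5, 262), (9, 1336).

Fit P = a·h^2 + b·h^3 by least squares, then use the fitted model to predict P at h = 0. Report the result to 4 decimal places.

P̂ = 0.0000

From the data, Σh^2·h^2 = 7283, Σh^2·h^3 = 62449, Σh^3·h^3 = 547859.
For XᵀP: Σh^2·P = 115466, Σh^3·P = 1008706.
Normal equations: [[7283, 62449]; [62449, 547859]]·[a, b]ᵀ = [115466, 1008706]ᵀ.
Eliminating b: 547859·(row 1) − 62449·(row 2) gives 90179496·a = 547859·115466 − 62449·1008706 = 266406300, so a = 7400175/2504986.
Then b = (1008706 − 62449·(7400175/2504986))/547859 = 3768599/2504986.
At h = 0: P̂ = (7400175/2504986)·(0) + (3768599/2504986)·(0) = 0.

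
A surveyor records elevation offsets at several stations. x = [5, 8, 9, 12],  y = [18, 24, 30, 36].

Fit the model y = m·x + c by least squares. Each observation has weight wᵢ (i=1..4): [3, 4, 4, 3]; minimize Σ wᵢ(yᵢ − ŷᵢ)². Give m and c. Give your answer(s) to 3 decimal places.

Compute the Gram sums: Σwᵢ·x·x = 1087, Σwᵢ·x = 119, Σwᵢ·1 = 14.
Moment sums: Σwᵢ·x·y = 3414, Σwᵢ·y = 378.
Normal equations: [[1087, 119]; [119, 14]]·[m, c]ᵀ = [3414, 378]ᵀ.
Eliminating c: 14·(row 1) − 119·(row 2) gives 1057·m = 14·3414 − 119·378 = 2814, so m = 402/151.
Then c = (378 − 119·(402/151))/14 = 660/151.

m = 2.662, c = 4.371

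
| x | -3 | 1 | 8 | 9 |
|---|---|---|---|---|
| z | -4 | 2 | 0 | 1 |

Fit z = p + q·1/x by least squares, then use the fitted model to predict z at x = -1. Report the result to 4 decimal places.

From the data, Σ1 = 4, Σ1/x = 65/72, Σ1/x·1/x = 5905/5184.
Right-hand side: Σz = -1, Σ1/x·z = 31/9.
Eliminating q: (5905/5184)·(row 1) − (65/72)·(row 2) gives (2155/576)·p = (5905/5184)·(-1) − (65/72)·(31/9) = -22025/5184, so p = -4405/3879.
Then q = ((31/9) − (65/72)·(-4405/3879))/(5905/5184) = 8456/2155.
At x = -1: ẑ = (-4405/3879)·(1) + (8456/2155)·(-1) = -98129/19395.

ẑ = -5.0595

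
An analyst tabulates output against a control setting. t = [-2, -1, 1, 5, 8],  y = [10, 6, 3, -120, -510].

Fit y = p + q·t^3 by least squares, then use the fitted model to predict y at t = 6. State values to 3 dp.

Sums needed: Σ1 = 5, Σt^3 = 629, Σt^3·t^3 = 277835.
For Mᵀy: Σy = -611, Σt^3·y = -276203.
So MᵀM·[p, q]ᵀ = Mᵀy: [[5, 629]; [629, 277835]]·[p, q]ᵀ = [-611, -276203]ᵀ.
det = 5·277835 − 629² = 993534.
p = ((-611)·277835 − 629·(-276203))/993534 = 662417/165589; q = (5·(-276203) − 629·(-611))/993534 = -166116/165589.
At t = 6: ŷ = (662417/165589)·(1) + (-166116/165589)·(216) = -35218639/165589.

ŷ = -212.687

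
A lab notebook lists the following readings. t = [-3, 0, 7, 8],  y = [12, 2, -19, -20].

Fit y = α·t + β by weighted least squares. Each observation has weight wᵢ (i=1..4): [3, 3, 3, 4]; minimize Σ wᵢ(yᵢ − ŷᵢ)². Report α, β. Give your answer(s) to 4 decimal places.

α = -2.9368, β = 2.6322

Compute the Gram sums: Σwᵢ·t·t = 430, Σwᵢ·t = 44, Σwᵢ·1 = 13.
And Σwᵢ·t·y = -1147, Σwᵢ·y = -95.
Eliminating β: 13·(row 1) − 44·(row 2) gives 3654·α = 13·(-1147) − 44·(-95) = -10731, so α = -511/174.
Then β = ((-95) − 44·(-511/174))/13 = 229/87.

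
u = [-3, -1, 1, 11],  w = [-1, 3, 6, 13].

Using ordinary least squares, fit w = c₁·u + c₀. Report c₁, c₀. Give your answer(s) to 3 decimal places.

c₁ = 0.922, c₀ = 3.405

Setting ∂/∂c₁ … = 0 gives: 132·c₁ + 8·c₀ = 149;  8·c₁ + 4·c₀ = 21.
(Σu·u = 132, Σu = 8, Σ1 = 4, Σu·w = 149, Σw = 21.)
Eliminating c₀: 4·(row 1) − 8·(row 2) gives 464·c₁ = 4·149 − 8·21 = 428, so c₁ = 107/116.
Then c₀ = (21 − 8·(107/116))/4 = 395/116.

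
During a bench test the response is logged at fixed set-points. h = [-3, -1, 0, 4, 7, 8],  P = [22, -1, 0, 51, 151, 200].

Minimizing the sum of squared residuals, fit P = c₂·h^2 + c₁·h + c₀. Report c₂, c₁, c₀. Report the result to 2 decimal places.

c₂ = 2.99, c₁ = 1.14, c₀ = -1.52

From the data, Σh^2·h^2 = 6835, Σh^2·h = 891, Σh^2 = 139, Σh·h = 139, Σh = 15, Σ1 = 6.
Moment sums: Σh^2·P = 21212, Σh·P = 2796, ΣP = 423.
MᵀM·[c₂, c₁, c₀]ᵀ = MᵀP becomes [[6835, 891, 139]; [891, 139, 15]; [139, 15, 6]]·[c₂, c₁, c₀]ᵀ = [21212, 2796, 423]ᵀ.
Inverting the 3×3 Gram matrix, [c₂, c₁, c₀]ᵀ = [320241/107270, 122541/107270, -81367/53635]ᵀ.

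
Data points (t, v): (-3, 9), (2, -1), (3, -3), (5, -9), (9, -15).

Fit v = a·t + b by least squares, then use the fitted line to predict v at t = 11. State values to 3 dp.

v̂ = -19.766

Forming AᵀA = [[128, 16]; [16, 5]] and Aᵀv = [-218, -19]ᵀ gives AᵀA·[a, b]ᵀ = Aᵀv.
Δ = 128·5 − 16² = 384.
a = ((-218)·5 − 16·(-19))/384 = -131/64; b = (128·(-19) − 16·(-218))/384 = 11/4.
At t = 11: v̂ = (-131/64)·(11) + (11/4)·(1) = -1265/64.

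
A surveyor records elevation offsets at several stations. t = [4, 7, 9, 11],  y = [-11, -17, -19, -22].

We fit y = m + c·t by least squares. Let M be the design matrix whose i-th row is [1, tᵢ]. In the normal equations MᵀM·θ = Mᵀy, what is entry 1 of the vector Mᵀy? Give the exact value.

Entry 1 ↔ basis 1, so (Mᵀy)_{1} = Σᵢ yᵢ = (1)·(-11) + (1)·(-17) + (1)·(-19) + (1)·(-22) = -69.

-69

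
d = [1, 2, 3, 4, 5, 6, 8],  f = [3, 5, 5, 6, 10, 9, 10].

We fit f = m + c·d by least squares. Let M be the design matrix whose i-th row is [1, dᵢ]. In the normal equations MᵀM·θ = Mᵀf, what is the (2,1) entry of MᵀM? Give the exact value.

Row 2 ↔ basis d, column 1 ↔ basis 1, so (MᵀM)_{2,1} = Σᵢ d = (1)·(1) + (2)·(1) + (3)·(1) + (4)·(1) + (5)·(1) + (6)·(1) + (8)·(1) = 29.

29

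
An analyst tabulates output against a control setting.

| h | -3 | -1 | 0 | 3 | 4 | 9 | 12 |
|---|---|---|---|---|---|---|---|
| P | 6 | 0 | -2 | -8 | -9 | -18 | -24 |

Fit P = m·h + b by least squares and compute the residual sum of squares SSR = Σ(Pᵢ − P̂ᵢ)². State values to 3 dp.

SSR = 4.559

From the data, Σh·h = 260, Σh = 24, Σ1 = 7.
And Σh·P = -528, ΣP = -55.
MᵀM·[m, b]ᵀ = MᵀP becomes [[260, 24]; [24, 7]]·[m, b]ᵀ = [-528, -55]ᵀ.
Determinant 260·7 − 24² = 1244.
m = ((-528)·7 − 24·(-55))/1244 = -594/311; b = (260·(-55) − 24·(-528))/1244 = -407/311.
Residuals: 491/311, -187/311, -215/311, -299/311, -16/311, 155/311, 71/311; SSR = 1418/311.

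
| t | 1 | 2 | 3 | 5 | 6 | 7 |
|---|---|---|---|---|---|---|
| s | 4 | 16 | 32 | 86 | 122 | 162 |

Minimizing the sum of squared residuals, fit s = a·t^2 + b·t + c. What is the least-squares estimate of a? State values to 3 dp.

The normal equations are: 4420·a + 720·b + 124·c = 14836;  720·a + 124·b + 24·c = 2428;  124·a + 24·b + 6·c = 422.
(Σt^2·t^2 = 4420, Σt^2·t = 720, Σt^2 = 124, Σt·t = 124, Σt = 24, Σ1 = 6, Σt^2·s = 14836, Σt·s = 2428, Σs = 422.)
Solving the 3×3 system (Gaussian elimination) gives a = 146/49, b = 127/49, c = -79/49.

a = 2.980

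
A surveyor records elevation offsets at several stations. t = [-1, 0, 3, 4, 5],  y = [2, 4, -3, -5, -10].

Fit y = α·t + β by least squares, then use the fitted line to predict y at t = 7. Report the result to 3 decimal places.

ŷ = -12.179

Entries of XᵀX: Σt·t = 51, Σt = 11, Σ1 = 5.
For Xᵀy: Σt·y = -81, Σy = -12.
So XᵀX·[α, β]ᵀ = Xᵀy: [[51, 11]; [11, 5]]·[α, β]ᵀ = [-81, -12]ᵀ.
Eliminating β: 5·(row 1) − 11·(row 2) gives 134·α = 5·(-81) − 11·(-12) = -273, so α = -273/134.
Then β = ((-12) − 11·(-273/134))/5 = 279/134.
At t = 7: ŷ = (-273/134)·(7) + (279/134)·(1) = -816/67.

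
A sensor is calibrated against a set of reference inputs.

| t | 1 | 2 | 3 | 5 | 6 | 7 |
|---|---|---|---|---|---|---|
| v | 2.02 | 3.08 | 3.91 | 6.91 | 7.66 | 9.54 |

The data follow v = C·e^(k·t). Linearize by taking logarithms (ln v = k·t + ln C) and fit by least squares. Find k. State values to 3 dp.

k = 0.252

With ln vᵢ as the transformed response and tᵢ as the regressor:
Σt = 24.0000, Σ(t)² = 124.0000, Σln v = 9.4160, Σt·ln v = 44.7129.
Equations: 124.0000·k + 24.0000·ln C = 44.7129;  24.0000·k + 6·ln C = 9.4160.
Solving (det = 168.0000): k = 0.25174, ln C = 0.56237.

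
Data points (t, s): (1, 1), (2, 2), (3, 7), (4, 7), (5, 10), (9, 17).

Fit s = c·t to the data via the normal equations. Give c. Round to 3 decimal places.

c = 1.890

Setting ∂/∂c … = 0 gives: 136·c = 257.
(Σt·t = 136, Σt·s = 257.)
Hence c = 257 / 136 ≈ 1.88971.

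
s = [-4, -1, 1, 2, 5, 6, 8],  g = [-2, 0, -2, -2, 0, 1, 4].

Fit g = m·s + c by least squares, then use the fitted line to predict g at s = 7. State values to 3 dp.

ĝ = 1.692

Sums needed: Σs·s = 147, Σs = 17, Σ1 = 7.
Right-hand side: Σs·g = 40, Σg = -1.
So XᵀX·[m, c]ᵀ = Xᵀg: [[147, 17]; [17, 7]]·[m, c]ᵀ = [40, -1]ᵀ.
det = 147·7 − 17² = 740.
m = (40·7 − 17·(-1))/740 = 297/740; c = (147·(-1) − 17·40)/740 = -827/740.
At s = 7: ĝ = (297/740)·(7) + (-827/740)·(1) = 313/185.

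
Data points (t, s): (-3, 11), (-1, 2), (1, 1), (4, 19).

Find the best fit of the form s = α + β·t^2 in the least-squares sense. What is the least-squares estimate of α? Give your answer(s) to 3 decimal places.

The normal system AᵀA·[α, β]ᵀ = Aᵀs is [[4, 27]; [27, 339]]·[α, β]ᵀ = [33, 406]ᵀ.
Eliminating β: 339·(row 1) − 27·(row 2) gives 627·α = 339·33 − 27·406 = 225, so α = 75/209.
Then β = (406 − 27·(75/209))/339 = 733/627.

α = 0.359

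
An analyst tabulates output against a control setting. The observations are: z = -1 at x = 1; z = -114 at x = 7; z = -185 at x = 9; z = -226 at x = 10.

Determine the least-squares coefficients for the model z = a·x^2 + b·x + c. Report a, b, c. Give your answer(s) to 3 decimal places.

The normal equations are: 18963·a + 2073·b + 231·c = -43172;  2073·a + 231·b + 27·c = -4724;  231·a + 27·b + 4·c = -526.
(Σx^2·x^2 = 18963, Σx^2·x = 2073, Σx^2 = 231, Σx·x = 231, Σx = 27, Σ1 = 4, Σx^2·z = -43172, Σx·z = -4724, Σz = -526.)
Inverting the 3×3 Gram matrix, [a, b, c]ᵀ = [-1393/678, -8203/3390, 1969/565]ᵀ.

a = -2.055, b = -2.420, c = 3.485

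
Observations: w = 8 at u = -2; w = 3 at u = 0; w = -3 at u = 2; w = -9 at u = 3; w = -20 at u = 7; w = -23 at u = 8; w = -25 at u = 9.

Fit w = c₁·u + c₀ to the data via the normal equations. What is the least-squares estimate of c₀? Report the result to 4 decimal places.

c₀ = 2.1217

Setting ∂/∂c₁ … = 0 gives: 211·c₁ + 27·c₀ = -598;  27·c₁ + 7·c₀ = -69.
Δ = 211·7 − 27² = 748.
c₁ = ((-598)·7 − 27·(-69))/748 = -2323/748; c₀ = (211·(-69) − 27·(-598))/748 = 1587/748.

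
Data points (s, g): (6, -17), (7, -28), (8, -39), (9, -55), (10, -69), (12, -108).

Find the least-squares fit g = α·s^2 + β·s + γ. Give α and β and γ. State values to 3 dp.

α = -0.964, β = 2.257, γ = 3.950

From the data, Σs^2·s^2 = 45090, Σs^2·s = 4528, Σs^2 = 474, Σs·s = 474, Σs = 52, Σ1 = 6.
For Xᵀg: Σs^2·g = -31387, Σs·g = -3091, Σg = -316.
XᵀX·[α, β, γ]ᵀ = Xᵀg becomes [[45090, 4528, 474]; [4528, 474, 52]; [474, 52, 6]]·[α, β, γ]ᵀ = [-31387, -3091, -316]ᵀ.
Row-reducing yields α = -27/28, β = 79/35, γ = 79/20.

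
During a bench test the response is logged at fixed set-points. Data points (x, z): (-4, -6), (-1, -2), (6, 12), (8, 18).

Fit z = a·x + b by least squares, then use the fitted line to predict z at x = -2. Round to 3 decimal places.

ẑ = -2.956

Setting ∂/∂a … = 0 gives: 117·a + 9·b = 242;  9·a + 4·b = 22.
Eliminating b: 4·(row 1) − 9·(row 2) gives 387·a = 4·242 − 9·22 = 770, so a = 770/387.
Then b = (22 − 9·(770/387))/4 = 44/43.
At x = -2: ẑ = (770/387)·(-2) + (44/43)·(1) = -1144/387.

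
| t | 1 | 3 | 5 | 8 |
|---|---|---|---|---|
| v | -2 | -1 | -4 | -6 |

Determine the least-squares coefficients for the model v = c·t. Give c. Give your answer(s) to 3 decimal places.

c = -0.737

AᵀA·[c]ᵀ = Aᵀv reads: 99·c = -73.
(Σt·t = 99, Σt·v = -73.)
Hence c = -73 / 99 ≈ -0.737374.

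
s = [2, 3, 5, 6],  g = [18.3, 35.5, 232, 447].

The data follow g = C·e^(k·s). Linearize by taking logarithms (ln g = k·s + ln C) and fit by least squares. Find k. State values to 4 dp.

k = 0.8269

Let Y = ln g. Fitting Y = k·s + ln C by least squares:
XᵀX = [[74.0000, 16.0000]; [16.0000, 4]], rhs = [80.3714, 18.0257]ᵀ  (here Σs = 16.0000, Σ(s)² = 74.0000, Σln g = 18.0257, Σs·ln g = 80.3714).
Δ = 74.0000·4 − (16.0000)² = 40.0000; k = (80.3714·4 − 16.0000·18.0257)/40.0000 = 0.82685, ln C = (74.0000·18.0257 − 16.0000·80.3714)/40.0000 = 1.19902.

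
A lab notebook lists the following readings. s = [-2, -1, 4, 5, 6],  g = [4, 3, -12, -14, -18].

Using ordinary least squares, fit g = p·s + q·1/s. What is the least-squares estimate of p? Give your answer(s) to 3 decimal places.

The normal system XᵀX·[p, q]ᵀ = Xᵀg is [[82, 5]; [5, 4969/3600]]·[p, q]ᵀ = [-237, -69/5]ᵀ.
Eliminating q: (4969/3600)·(row 1) − 5·(row 2) gives (158729/1800)·p = (4969/3600)·(-237) − 5·(-69/5) = -309751/1200, so p = -929253/317458.
Then q = ((-69/5) − 5·(-929253/317458))/(4969/3600) = 96120/158729.

p = -2.927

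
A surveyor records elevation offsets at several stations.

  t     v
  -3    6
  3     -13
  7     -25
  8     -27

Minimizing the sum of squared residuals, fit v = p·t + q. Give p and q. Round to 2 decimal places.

Sums needed: Σt·t = 131, Σt = 15, Σ1 = 4.
Moment sums: Σt·v = -448, Σv = -59.
MᵀM·[p, q]ᵀ = Mᵀv becomes [[131, 15]; [15, 4]]·[p, q]ᵀ = [-448, -59]ᵀ.
Eliminating q: 4·(row 1) − 15·(row 2) gives 299·p = 4·(-448) − 15·(-59) = -907, so p = -907/299.
Then q = ((-59) − 15·(-907/299))/4 = -1009/299.

p = -3.03, q = -3.37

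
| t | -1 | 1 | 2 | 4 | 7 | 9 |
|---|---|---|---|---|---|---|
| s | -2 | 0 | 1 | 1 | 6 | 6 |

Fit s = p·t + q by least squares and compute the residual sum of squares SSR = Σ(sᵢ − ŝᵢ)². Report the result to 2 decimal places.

Sums needed: Σt·t = 152, Σt = 22, Σ1 = 6.
Moment sums: Σt·s = 104, Σs = 12.
MᵀM·[p, q]ᵀ = Mᵀs becomes [[152, 22]; [22, 6]]·[p, q]ᵀ = [104, 12]ᵀ.
det = 152·6 − 22² = 428.
p = (104·6 − 22·12)/428 = 90/107; q = (152·12 − 22·104)/428 = -116/107.
Residuals: -8/107, 26/107, 43/107, -137/107, 128/107, -52/107; SSR = 378/107.

SSR = 3.53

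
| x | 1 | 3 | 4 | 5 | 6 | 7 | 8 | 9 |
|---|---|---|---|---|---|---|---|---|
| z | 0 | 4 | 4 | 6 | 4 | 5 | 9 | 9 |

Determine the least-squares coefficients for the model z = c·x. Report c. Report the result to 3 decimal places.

c = 0.961

Forming MᵀM = [[281]] and Mᵀz = [270]ᵀ gives MᵀM·[c]ᵀ = Mᵀz.
Hence c = 270 / 281 ≈ 0.960854.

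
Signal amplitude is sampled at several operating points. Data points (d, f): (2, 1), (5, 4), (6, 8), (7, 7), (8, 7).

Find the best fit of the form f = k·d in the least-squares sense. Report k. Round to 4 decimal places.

k = 0.9831

From the data, Σd·d = 178.
Right-hand side: Σd·f = 175.
Normal equations: [[178]]·[k]ᵀ = [175]ᵀ.
Hence k = 175 / 178 ≈ 0.983146.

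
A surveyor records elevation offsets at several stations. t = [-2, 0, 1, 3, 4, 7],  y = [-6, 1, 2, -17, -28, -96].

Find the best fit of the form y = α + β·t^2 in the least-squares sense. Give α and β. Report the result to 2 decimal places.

α = 2.34, β = -2.00

Entries of MᵀM: Σ1 = 6, Σt^2 = 79, Σt^2·t^2 = 2755.
Moment sums: Σy = -144, Σt^2·y = -5327.
So MᵀM·[α, β]ᵀ = Mᵀy: [[6, 79]; [79, 2755]]·[α, β]ᵀ = [-144, -5327]ᵀ.
Determinant 6·2755 − 79² = 10289.
α = ((-144)·2755 − 79·(-5327))/10289 = 24113/10289; β = (6·(-5327) − 79·(-144))/10289 = -20586/10289.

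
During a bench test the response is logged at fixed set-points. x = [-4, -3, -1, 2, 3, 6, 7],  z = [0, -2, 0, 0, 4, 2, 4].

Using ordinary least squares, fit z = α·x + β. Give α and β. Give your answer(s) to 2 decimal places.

Normal-equation sums: Σx·x = 124, Σx = 10, Σ1 = 7.
For Aᵀz: Σx·z = 58, Σz = 8.
So AᵀA·[α, β]ᵀ = Aᵀz: [[124, 10]; [10, 7]]·[α, β]ᵀ = [58, 8]ᵀ.
Determinant 124·7 − 10² = 768.
α = (58·7 − 10·8)/768 = 163/384; β = (124·8 − 10·58)/768 = 103/192.

α = 0.42, β = 0.54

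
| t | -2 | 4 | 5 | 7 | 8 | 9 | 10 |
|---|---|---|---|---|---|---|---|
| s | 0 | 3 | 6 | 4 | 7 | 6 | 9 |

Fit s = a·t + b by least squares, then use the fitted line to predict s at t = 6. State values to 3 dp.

ŝ = 5.094

Entries of AᵀA: Σt·t = 339, Σt = 41, Σ1 = 7.
And Σt·s = 270, Σs = 35.
Normal equations: [[339, 41]; [41, 7]]·[a, b]ᵀ = [270, 35]ᵀ.
Δ = 339·7 − 41² = 692.
a = (270·7 − 41·35)/692 = 455/692; b = (339·35 − 41·270)/692 = 795/692.
At t = 6: ŝ = (455/692)·(6) + (795/692)·(1) = 3525/692.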